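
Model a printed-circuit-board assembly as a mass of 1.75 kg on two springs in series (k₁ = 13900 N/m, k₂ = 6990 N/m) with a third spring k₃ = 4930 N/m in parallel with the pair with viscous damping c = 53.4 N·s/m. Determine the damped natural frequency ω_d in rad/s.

72.4 rad/s

Series pair: k_s = k₁k₂/(k₁+k₂) = (13900)(6990)/(13900 + 6990) = 4651 N/m. In parallel with k₃: k_eq = 4651 + 4930 = 9581 N/m.
ω_n = √(k_eq/m) = √(9581/1.75) = 73.99 rad/s.
Critical damping c_c = 2√(k_eq·m) = 2√(9581 × 1.75) = 259.0 N·s/m, so ζ = c/c_c = 53.4/259.0 = 0.2062.
ω_d = ω_n√(1 − ζ²) = 73.99 × √(1 − 0.0425) = 72.40 rad/s.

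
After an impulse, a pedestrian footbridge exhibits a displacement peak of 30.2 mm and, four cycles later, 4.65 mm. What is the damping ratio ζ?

Logarithmic decrement δ = (1/n)·ln(x₀/x_n) = (1/4)·ln(30.2/4.65) = (1/4)·ln(6.495) = 0.4677.
ζ = δ/√(4π² + δ²) = 0.4677/√(39.48 + 0.219) = 0.4677/6.301 = 0.07424.

0.0742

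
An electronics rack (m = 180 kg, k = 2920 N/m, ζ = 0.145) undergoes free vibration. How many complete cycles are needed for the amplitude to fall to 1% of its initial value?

6 cycles

Logarithmic decrement δ = 2πζ/√(1 − ζ²) = 2π × 0.1450/√(1 − 0.0210) = 0.9208.
x_n/x₀ = e^(−nδ) ≤ 0.01; take ln: n ≥ ln(1/0.01)/δ = 4.605/0.9208 = 5.001.
So 6 complete cycles are required.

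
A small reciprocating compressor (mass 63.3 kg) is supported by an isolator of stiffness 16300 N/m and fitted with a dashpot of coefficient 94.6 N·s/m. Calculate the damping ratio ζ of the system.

0.0466

ω_n = √(k/m) = √(16300/63.3) = 16.05 rad/s.
Critical damping c_c = 2√(k·m) = 2√(16300 × 63.3) = 2032 N·s/m, so ζ = c/c_c = 94.6/2032 = 0.04657.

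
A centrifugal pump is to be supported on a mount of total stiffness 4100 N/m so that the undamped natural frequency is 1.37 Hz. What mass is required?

55.3 kg

ω_n = 2πf_n = 2π × 1.37 = 8.608 rad/s.
m = k/ω_n² = 4100/8.608² = 4100/74.10 = 55.33 kg.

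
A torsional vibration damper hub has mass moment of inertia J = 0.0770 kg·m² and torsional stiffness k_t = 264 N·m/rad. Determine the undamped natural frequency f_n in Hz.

ω_n = √(k_t/J) = √(264/0.0770) = √3429 = 58.55 rad/s.
f_n = ω_n/(2π) = 58.55/6.283 = 9.319 Hz.

9.32 Hz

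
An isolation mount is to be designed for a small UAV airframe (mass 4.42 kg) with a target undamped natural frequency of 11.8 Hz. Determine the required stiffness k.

ω_n = 2πf_n = 2π × 11.8 = 74.14 rad/s.
k = m·ω_n² = 4.42 × 74.14² = 4.42 × 5497 = 24300 N/m.

24300 N/m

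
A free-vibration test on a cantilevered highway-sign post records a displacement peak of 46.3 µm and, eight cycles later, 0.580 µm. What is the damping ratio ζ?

0.0868

Logarithmic decrement δ = (1/n)·ln(x₀/x_n) = (1/8)·ln(46.3/0.580) = (1/8)·ln(79.83) = 0.5475.
ζ = δ/√(4π² + δ²) = 0.5475/√(39.48 + 0.300) = 0.5475/6.307 = 0.08681.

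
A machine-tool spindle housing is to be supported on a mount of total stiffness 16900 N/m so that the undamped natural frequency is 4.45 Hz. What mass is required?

21.6 kg

ω_n = 2πf_n = 2π × 4.45 = 27.96 rad/s.
m = k/ω_n² = 16900/27.96² = 16900/781.8 = 21.62 kg.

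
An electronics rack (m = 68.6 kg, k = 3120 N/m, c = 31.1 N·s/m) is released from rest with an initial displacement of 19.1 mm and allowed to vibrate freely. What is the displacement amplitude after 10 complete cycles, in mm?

2.31 mm

ζ = c/(2√(km)) = 31.1/(2√(3120 × 68.6)) = 31.1/925.3 = 0.03361.
Logarithmic decrement δ = 2πζ/√(1 − ζ²) = 2π × 0.03361/√(1 − 0.00113) = 0.2113.
After n cycles, x_n/x₀ = e^(−nδ), so x_10 = 19.1 × e^(−10 × 0.2113) = 19.1 × 0.1209 = 2.309 mm.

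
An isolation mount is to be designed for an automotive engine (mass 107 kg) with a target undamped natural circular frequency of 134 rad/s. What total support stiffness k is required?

1920000 N/m

k = m·ω_n² = 107 × 134.0² = 107 × 17960 = 1921000 N/m.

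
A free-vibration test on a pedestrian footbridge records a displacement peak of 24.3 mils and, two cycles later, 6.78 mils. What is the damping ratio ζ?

Logarithmic decrement δ = (1/n)·ln(x₀/x_n) = (1/2)·ln(24.3/6.78) = (1/2)·ln(3.584) = 0.6382.
ζ = δ/√(4π² + δ²) = 0.6382/√(39.48 + 0.407) = 0.6382/6.316 = 0.1011.

0.101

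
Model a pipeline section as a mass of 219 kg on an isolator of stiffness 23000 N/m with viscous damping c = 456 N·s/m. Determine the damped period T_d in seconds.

0.616 s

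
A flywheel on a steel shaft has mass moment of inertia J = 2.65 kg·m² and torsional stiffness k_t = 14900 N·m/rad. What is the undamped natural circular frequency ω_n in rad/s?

75.0 rad/s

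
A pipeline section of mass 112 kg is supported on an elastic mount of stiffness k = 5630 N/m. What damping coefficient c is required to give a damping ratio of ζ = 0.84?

c_c = 2√(k·m) = 2√(5630 × 112) = 1588 N·s/m.
c = ζ·c_c = 0.84 × 1588 = 1334 N·s/m.

1330 N·s/m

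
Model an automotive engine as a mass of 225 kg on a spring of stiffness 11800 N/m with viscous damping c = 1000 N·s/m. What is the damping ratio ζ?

0.307

ω_n = √(k/m) = √(11800/225) = 7.242 rad/s.
Critical damping c_c = 2√(k·m) = 2√(11800 × 225) = 3259 N·s/m, so ζ = c/c_c = 1000/3259 = 0.3069.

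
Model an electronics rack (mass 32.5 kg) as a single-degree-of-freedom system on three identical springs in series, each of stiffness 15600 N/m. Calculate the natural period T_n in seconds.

0.497 s

Series springs: 1/k_eq = 3/15600, so k_eq = 15600/3 = 5200 N/m.
ω_n = √(k_eq/m) = √(5200/32.5) = √160.0 = 12.65 rad/s.
T_n = 2π/ω_n = 6.283/12.65 = 0.4967 s.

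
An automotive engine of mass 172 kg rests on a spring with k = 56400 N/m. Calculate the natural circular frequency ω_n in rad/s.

18.1 rad/s

ω_n = √(k/m) = √(56400/172) = √327.9 = 18.11 rad/s.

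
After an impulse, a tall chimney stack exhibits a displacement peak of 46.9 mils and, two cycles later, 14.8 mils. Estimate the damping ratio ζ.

Logarithmic decrement δ = (1/n)·ln(x₀/x_n) = (1/2)·ln(46.9/14.8) = (1/2)·ln(3.169) = 0.5767.
ζ = δ/√(4π² + δ²) = 0.5767/√(39.48 + 0.333) = 0.5767/6.310 = 0.09140.

0.0914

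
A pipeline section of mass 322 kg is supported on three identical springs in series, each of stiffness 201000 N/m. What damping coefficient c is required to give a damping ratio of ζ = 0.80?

Series springs: 1/k_eq = 3/201000, so k_eq = 201000/3 = 67000 N/m.
c_c = 2√(k_eq·m) = 2√(67000 × 322) = 9290 N·s/m.
c = ζ·c_c = 0.80 × 9290 = 7432 N·s/m.

7430 N·s/m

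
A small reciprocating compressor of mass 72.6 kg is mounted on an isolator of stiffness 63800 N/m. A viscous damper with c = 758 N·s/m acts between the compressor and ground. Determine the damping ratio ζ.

0.176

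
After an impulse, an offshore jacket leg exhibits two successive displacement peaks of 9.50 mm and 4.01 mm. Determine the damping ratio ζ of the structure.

Logarithmic decrement δ = (1/n)·ln(x₀/x_n) = (1/1)·ln(9.50/4.01) = (1/1)·ln(2.369) = 0.8625.
ζ = δ/√(4π² + δ²) = 0.8625/√(39.48 + 0.744) = 0.8625/6.342 = 0.1360.

0.136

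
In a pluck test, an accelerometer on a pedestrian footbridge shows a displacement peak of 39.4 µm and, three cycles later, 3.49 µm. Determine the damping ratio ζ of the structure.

0.128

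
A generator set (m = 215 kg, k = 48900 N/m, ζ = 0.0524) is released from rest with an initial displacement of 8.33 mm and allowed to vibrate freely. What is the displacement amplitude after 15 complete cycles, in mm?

Logarithmic decrement δ = 2πζ/√(1 − ζ²) = 2π × 0.05240/√(1 − 0.00275) = 0.3297.
After n cycles, x_n/x₀ = e^(−nδ), so x_15 = 8.33 × e^(−15 × 0.3297) = 8.33 × 0.007116 = 0.05928 mm.

0.0593 mm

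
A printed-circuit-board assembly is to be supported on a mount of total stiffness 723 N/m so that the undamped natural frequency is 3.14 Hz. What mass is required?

1.86 kg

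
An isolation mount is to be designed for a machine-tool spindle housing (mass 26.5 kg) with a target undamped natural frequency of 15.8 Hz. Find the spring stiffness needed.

ω_n = 2πf_n = 2π × 15.8 = 99.27 rad/s.
k = m·ω_n² = 26.5 × 99.27² = 26.5 × 9855 = 261200 N/m.

261000 N/m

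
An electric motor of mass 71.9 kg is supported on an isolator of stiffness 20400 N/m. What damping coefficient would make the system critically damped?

c_c = 2√(k·m) = 2√(20400 × 71.9) = 2 × 1211 = 2422 N·s/m.

2420 N·s/m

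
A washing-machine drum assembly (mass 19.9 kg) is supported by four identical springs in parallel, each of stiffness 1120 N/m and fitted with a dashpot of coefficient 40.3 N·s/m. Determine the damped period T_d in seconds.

Parallel springs add: k_eq = 4 × 1120 = 4480 N/m.
ω_n = √(k_eq/m) = √(4480/19.9) = 15.00 rad/s.
Critical damping c_c = 2√(k_eq·m) = 2√(4480 × 19.9) = 597.2 N·s/m, so ζ = c/c_c = 40.3/597.2 = 0.06749.
ω_d = ω_n√(1 − ζ²) = 15.00 × √(1 − 0.00455) = 14.97 rad/s.
T_d = 2π/ω_d = 0.4197 s.

0.420 s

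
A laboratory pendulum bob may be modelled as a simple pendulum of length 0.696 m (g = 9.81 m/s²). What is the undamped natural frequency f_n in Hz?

0.598 Hz

For a simple pendulum ω_n = √(g/L) = √(9.81/0.696) = √14.09 = 3.754 rad/s.
f_n = ω_n/(2π) = 3.754/6.283 = 0.5975 Hz.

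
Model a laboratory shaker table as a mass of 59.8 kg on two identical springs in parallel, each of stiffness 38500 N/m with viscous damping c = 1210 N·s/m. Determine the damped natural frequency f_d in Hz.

5.48 Hz

Parallel springs add: k_eq = 2 × 38500 = 77000 N/m.
ω_n = √(k_eq/m) = √(77000/59.8) = 35.88 rad/s.
Critical damping c_c = 2√(k_eq·m) = 2√(77000 × 59.8) = 4292 N·s/m, so ζ = c/c_c = 1210/4292 = 0.2819.
ω_d = ω_n√(1 − ζ²) = 35.88 × √(1 − 0.0795) = 34.43 rad/s.
f_d = ω_d/(2π) = 5.479 Hz.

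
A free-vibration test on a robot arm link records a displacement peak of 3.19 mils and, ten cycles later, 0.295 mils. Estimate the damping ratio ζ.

0.0379

Logarithmic decrement δ = (1/n)·ln(x₀/x_n) = (1/10)·ln(3.19/0.295) = (1/10)·ln(10.81) = 0.2381.
ζ = δ/√(4π² + δ²) = 0.2381/√(39.48 + 0.0567) = 0.2381/6.288 = 0.03786.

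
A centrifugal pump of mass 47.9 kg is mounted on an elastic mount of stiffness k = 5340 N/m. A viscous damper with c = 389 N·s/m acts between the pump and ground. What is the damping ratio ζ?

ω_n = √(k/m) = √(5340/47.9) = 10.56 rad/s.
Critical damping c_c = 2√(k·m) = 2√(5340 × 47.9) = 1012 N·s/m, so ζ = c/c_c = 389/1012 = 0.3846.

0.385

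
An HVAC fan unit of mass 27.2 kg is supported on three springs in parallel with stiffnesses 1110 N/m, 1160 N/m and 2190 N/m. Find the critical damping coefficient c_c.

697 N·s/m

Parallel springs add: k_eq = 1110 + 1160 + 2190 = 4460 N/m.
c_c = 2√(k_eq·m) = 2√(4460 × 27.2) = 2 × 348.3 = 696.6 N·s/m.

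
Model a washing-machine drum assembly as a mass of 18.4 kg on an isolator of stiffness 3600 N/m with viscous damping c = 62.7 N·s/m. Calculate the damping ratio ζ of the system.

0.122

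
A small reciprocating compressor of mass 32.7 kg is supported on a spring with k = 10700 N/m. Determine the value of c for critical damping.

c_c = 2√(k·m) = 2√(10700 × 32.7) = 2 × 591.5 = 1183 N·s/m.

1180 N·s/m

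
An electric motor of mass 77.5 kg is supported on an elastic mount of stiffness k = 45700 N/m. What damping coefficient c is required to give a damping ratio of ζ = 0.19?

c_c = 2√(k·m) = 2√(45700 × 77.5) = 3764 N·s/m.
c = ζ·c_c = 0.19 × 3764 = 715.1 N·s/m.

715 N·s/m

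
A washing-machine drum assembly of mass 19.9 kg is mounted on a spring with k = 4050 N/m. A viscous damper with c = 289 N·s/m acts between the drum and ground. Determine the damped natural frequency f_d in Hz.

ω_n = √(k/m) = √(4050/19.9) = 14.27 rad/s.
Critical damping c_c = 2√(k·m) = 2√(4050 × 19.9) = 567.8 N·s/m, so ζ = c/c_c = 289/567.8 = 0.5090.
ω_d = ω_n√(1 − ζ²) = 14.27 × √(1 − 0.259) = 12.28 rad/s.
f_d = ω_d/(2π) = 1.954 Hz.

1.95 Hz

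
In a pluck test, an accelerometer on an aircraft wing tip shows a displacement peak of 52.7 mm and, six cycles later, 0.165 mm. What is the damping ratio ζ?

0.151

Logarithmic decrement δ = (1/n)·ln(x₀/x_n) = (1/6)·ln(52.7/0.165) = (1/6)·ln(319.4) = 0.9611.
ζ = δ/√(4π² + δ²) = 0.9611/√(39.48 + 0.924) = 0.9611/6.356 = 0.1512.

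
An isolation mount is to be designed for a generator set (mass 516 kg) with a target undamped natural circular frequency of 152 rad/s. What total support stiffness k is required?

k = m·ω_n² = 516 × 152.0² = 516 × 23100 = 11920000 N/m.

11900000 N/m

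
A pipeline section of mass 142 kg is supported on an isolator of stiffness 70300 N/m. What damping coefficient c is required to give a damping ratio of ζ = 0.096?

c_c = 2√(k·m) = 2√(70300 × 142) = 6319 N·s/m.
c = ζ·c_c = 0.096 × 6319 = 606.6 N·s/m.

607 N·s/m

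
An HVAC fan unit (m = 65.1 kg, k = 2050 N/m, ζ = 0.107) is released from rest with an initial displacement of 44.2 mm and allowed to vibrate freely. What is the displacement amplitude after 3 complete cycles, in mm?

Logarithmic decrement δ = 2πζ/√(1 − ζ²) = 2π × 0.1070/√(1 − 0.0114) = 0.6762.
After n cycles, x_n/x₀ = e^(−nδ), so x_3 = 44.2 × e^(−3 × 0.6762) = 44.2 × 0.1315 = 5.813 mm.

5.81 mm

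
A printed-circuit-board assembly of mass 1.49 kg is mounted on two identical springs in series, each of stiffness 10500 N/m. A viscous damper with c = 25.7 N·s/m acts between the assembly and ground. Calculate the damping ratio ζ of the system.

0.145

Series springs: 1/k_eq = 2/10500, so k_eq = 10500/2 = 5250 N/m.
ω_n = √(k_eq/m) = √(5250/1.49) = 59.36 rad/s.
Critical damping c_c = 2√(k_eq·m) = 2√(5250 × 1.49) = 176.9 N·s/m, so ζ = c/c_c = 25.7/176.9 = 0.1453.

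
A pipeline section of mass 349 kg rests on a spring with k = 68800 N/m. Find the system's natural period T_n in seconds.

0.448 s

ω_n = √(k/m) = √(68800/349) = √197.1 = 14.04 rad/s.
T_n = 2π/ω_n = 6.283/14.04 = 0.4475 s.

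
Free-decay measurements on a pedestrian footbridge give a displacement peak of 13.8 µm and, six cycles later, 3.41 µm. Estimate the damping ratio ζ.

0.0371

Logarithmic decrement δ = (1/n)·ln(x₀/x_n) = (1/6)·ln(13.8/3.41) = (1/6)·ln(4.047) = 0.2330.
ζ = δ/√(4π² + δ²) = 0.2330/√(39.48 + 0.0543) = 0.2330/6.288 = 0.03706.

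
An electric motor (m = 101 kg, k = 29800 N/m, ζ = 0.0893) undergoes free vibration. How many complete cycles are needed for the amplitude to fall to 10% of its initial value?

5 cycles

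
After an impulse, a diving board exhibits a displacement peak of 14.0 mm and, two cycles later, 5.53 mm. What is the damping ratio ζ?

Logarithmic decrement δ = (1/n)·ln(x₀/x_n) = (1/2)·ln(14.0/5.53) = (1/2)·ln(2.532) = 0.4644.
ζ = δ/√(4π² + δ²) = 0.4644/√(39.48 + 0.216) = 0.4644/6.300 = 0.07372.

0.0737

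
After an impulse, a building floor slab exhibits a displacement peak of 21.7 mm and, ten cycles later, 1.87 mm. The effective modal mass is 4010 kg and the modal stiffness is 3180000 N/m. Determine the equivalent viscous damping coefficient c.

8800 N·s/m

Logarithmic decrement δ = (1/n)·ln(x₀/x_n) = (1/10)·ln(21.7/1.87) = (1/10)·ln(11.60) = 0.2451.
ζ = δ/√(4π² + δ²) = 0.2451/√(39.48 + 0.0601) = 0.2451/6.288 = 0.03899.
c = ζ · 2√(km) = 0.03899 × 2√(3180000 × 4010) = 0.03899 × 225800 = 8805 N·s/m.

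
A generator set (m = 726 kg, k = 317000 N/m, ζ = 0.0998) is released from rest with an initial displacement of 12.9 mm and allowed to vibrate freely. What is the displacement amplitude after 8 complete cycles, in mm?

0.0834 mm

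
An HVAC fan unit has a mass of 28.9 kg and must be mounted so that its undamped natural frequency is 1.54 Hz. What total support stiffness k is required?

2710 N/m

ω_n = 2πf_n = 2π × 1.54 = 9.676 rad/s.
k = m·ω_n² = 28.9 × 9.676² = 28.9 × 93.63 = 2706 N/m.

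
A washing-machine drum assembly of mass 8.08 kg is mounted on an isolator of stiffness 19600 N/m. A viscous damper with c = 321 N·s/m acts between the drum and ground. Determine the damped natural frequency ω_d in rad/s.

45.1 rad/s

ω_n = √(k/m) = √(19600/8.08) = 49.25 rad/s.
Critical damping c_c = 2√(k·m) = 2√(19600 × 8.08) = 795.9 N·s/m, so ζ = c/c_c = 321/795.9 = 0.4033.
ω_d = ω_n√(1 − ζ²) = 49.25 × √(1 − 0.163) = 45.07 rad/s.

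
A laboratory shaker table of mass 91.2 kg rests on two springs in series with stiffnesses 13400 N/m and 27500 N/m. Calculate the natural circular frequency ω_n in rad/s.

Series springs: 1/k_eq = 1/13400 + 1/27500 = 0.0001110, so k_eq = 9010 N/m.
ω_n = √(k_eq/m) = √(9010/91.2) = √98.79 = 9.939 rad/s.

9.94 rad/s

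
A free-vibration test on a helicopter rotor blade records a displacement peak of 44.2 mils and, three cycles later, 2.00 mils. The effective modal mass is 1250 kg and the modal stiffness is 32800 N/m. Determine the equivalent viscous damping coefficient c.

Logarithmic decrement δ = (1/n)·ln(x₀/x_n) = (1/3)·ln(44.2/2.00) = (1/3)·ln(22.10) = 1.032.
ζ = δ/√(4π² + δ²) = 1.032/√(39.48 + 1.06) = 1.032/6.367 = 0.1621.
c = ζ · 2√(km) = 0.1621 × 2√(32800 × 1250) = 0.1621 × 12810 = 2075 N·s/m.

2080 N·s/m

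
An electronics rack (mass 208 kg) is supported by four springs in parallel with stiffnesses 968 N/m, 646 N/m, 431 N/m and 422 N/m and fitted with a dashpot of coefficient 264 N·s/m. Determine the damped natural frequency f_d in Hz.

0.539 Hz

Parallel springs add: k_eq = 968 + 646 + 431 + 422 = 2467 N/m.
ω_n = √(k_eq/m) = √(2467/208) = 3.444 rad/s.
Critical damping c_c = 2√(k_eq·m) = 2√(2467 × 208) = 1433 N·s/m, so ζ = c/c_c = 264/1433 = 0.1843.
ω_d = ω_n√(1 − ζ²) = 3.444 × √(1 − 0.0340) = 3.385 rad/s.
f_d = ω_d/(2π) = 0.5387 Hz.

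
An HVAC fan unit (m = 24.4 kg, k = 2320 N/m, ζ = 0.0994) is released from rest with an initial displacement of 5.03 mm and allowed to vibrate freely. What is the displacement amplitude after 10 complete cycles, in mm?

Logarithmic decrement δ = 2πζ/√(1 − ζ²) = 2π × 0.09940/√(1 − 0.00988) = 0.6277.
After n cycles, x_n/x₀ = e^(−nδ), so x_10 = 5.03 × e^(−10 × 0.6277) = 5.03 × 0.001880 = 0.009456 mm.

0.00946 mm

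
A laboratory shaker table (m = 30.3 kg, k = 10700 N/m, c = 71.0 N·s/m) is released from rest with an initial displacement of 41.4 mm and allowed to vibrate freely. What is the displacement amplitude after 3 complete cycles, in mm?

ζ = c/(2√(km)) = 71.0/(2√(10700 × 30.3)) = 71.0/1139 = 0.06235.
Logarithmic decrement δ = 2πζ/√(1 − ζ²) = 2π × 0.06235/√(1 − 0.00389) = 0.3925.
After n cycles, x_n/x₀ = e^(−nδ), so x_3 = 41.4 × e^(−3 × 0.3925) = 41.4 × 0.3080 = 12.75 mm.

12.8 mm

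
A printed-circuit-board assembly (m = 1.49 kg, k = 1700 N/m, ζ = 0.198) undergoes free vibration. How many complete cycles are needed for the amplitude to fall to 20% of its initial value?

2 cycles

Logarithmic decrement δ = 2πζ/√(1 − ζ²) = 2π × 0.1980/√(1 − 0.0392) = 1.269.
x_n/x₀ = e^(−nδ) ≤ 0.2; take ln: n ≥ ln(1/0.2)/δ = 1.609/1.269 = 1.268.
So 2 complete cycles are required.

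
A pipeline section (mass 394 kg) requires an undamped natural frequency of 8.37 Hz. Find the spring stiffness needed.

1090000 N/m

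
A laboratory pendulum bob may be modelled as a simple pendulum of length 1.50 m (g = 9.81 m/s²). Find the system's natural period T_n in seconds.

For a simple pendulum ω_n = √(g/L) = √(9.81/1.50) = √6.540 = 2.557 rad/s.
T_n = 2π/ω_n = 6.283/2.557 = 2.457 s.

2.46 s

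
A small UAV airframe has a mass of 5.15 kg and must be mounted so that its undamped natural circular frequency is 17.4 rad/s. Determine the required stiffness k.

k = m·ω_n² = 5.15 × 17.40² = 5.15 × 302.8 = 1559 N/m.

1560 N/m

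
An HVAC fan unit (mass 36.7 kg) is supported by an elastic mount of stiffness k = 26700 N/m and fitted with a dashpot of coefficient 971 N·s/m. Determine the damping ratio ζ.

0.490

ω_n = √(k/m) = √(26700/36.7) = 26.97 rad/s.
Critical damping c_c = 2√(k·m) = 2√(26700 × 36.7) = 1980 N·s/m, so ζ = c/c_c = 971/1980 = 0.4905.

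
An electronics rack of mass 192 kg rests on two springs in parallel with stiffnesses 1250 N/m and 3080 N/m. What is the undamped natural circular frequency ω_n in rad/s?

4.75 rad/s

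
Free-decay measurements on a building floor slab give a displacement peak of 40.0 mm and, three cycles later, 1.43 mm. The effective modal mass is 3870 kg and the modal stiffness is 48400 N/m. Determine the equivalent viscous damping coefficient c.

4760 N·s/m

Logarithmic decrement δ = (1/n)·ln(x₀/x_n) = (1/3)·ln(40.0/1.43) = (1/3)·ln(27.97) = 1.110.
ζ = δ/√(4π² + δ²) = 1.110/√(39.48 + 1.23) = 1.110/6.381 = 0.1740.
c = ζ · 2√(km) = 0.1740 × 2√(48400 × 3870) = 0.1740 × 27370 = 4764 N·s/m.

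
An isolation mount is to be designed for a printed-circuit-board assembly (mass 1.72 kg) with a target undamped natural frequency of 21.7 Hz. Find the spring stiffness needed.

ω_n = 2πf_n = 2π × 21.7 = 136.3 rad/s.
k = m·ω_n² = 1.72 × 136.3² = 1.72 × 18590 = 31970 N/m.

32000 N/m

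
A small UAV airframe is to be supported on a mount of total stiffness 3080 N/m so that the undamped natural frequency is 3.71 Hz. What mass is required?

ω_n = 2πf_n = 2π × 3.71 = 23.31 rad/s.
m = k/ω_n² = 3080/23.31² = 3080/543.4 = 5.668 kg.

5.67 kg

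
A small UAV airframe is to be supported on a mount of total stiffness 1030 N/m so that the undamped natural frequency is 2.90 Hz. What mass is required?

3.10 kg

ω_n = 2πf_n = 2π × 2.90 = 18.22 rad/s.
m = k/ω_n² = 1030/18.22² = 1030/332.0 = 3.102 kg.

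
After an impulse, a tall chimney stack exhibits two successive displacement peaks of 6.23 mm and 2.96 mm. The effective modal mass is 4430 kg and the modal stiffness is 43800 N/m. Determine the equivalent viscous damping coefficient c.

3280 N·s/m

Logarithmic decrement δ = (1/n)·ln(x₀/x_n) = (1/1)·ln(6.23/2.96) = (1/1)·ln(2.105) = 0.7442.
ζ = δ/√(4π² + δ²) = 0.7442/√(39.48 + 0.554) = 0.7442/6.327 = 0.1176.
c = ζ · 2√(km) = 0.1176 × 2√(43800 × 4430) = 0.1176 × 27860 = 3277 N·s/m.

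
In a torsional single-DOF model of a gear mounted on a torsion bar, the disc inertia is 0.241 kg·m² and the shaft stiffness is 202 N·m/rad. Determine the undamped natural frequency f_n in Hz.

ω_n = √(k_t/J) = √(202/0.241) = √838.2 = 28.95 rad/s.
f_n = ω_n/(2π) = 28.95/6.283 = 4.608 Hz.

4.61 Hz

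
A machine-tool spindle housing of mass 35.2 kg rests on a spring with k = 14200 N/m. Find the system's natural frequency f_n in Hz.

ω_n = √(k/m) = √(14200/35.2) = √403.4 = 20.09 rad/s.
f_n = ω_n/(2π) = 20.09/6.283 = 3.197 Hz.

3.20 Hz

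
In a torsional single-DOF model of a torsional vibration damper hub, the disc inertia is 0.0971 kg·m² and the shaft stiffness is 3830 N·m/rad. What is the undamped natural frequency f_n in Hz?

ω_n = √(k_t/J) = √(3830/0.0971) = √39440 = 198.6 rad/s.
f_n = ω_n/(2π) = 198.6/6.283 = 31.61 Hz.

31.6 Hz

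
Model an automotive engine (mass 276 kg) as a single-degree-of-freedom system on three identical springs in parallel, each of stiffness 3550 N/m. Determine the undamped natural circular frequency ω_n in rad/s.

6.21 rad/s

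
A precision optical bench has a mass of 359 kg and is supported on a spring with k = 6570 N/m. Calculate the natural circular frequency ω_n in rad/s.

4.28 rad/s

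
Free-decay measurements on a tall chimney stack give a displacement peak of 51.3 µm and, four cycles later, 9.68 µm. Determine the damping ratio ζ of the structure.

0.0662

Logarithmic decrement δ = (1/n)·ln(x₀/x_n) = (1/4)·ln(51.3/9.68) = (1/4)·ln(5.300) = 0.4169.
ζ = δ/√(4π² + δ²) = 0.4169/√(39.48 + 0.174) = 0.4169/6.297 = 0.06621.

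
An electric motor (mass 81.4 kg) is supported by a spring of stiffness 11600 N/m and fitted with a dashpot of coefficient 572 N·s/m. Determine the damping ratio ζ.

ω_n = √(k/m) = √(11600/81.4) = 11.94 rad/s.
Critical damping c_c = 2√(k·m) = 2√(11600 × 81.4) = 1943 N·s/m, so ζ = c/c_c = 572/1943 = 0.2943.

0.294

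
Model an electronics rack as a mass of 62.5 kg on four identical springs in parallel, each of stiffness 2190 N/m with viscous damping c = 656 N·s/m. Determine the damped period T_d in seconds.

0.592 s

Parallel springs add: k_eq = 4 × 2190 = 8760 N/m.
ω_n = √(k_eq/m) = √(8760/62.5) = 11.84 rad/s.
Critical damping c_c = 2√(k_eq·m) = 2√(8760 × 62.5) = 1480 N·s/m, so ζ = c/c_c = 656/1480 = 0.4433.
ω_d = ω_n√(1 − ζ²) = 11.84 × √(1 − 0.197) = 10.61 rad/s.
T_d = 2π/ω_d = 0.5921 s.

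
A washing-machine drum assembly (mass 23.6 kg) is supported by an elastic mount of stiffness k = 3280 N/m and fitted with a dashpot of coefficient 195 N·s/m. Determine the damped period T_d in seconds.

ω_n = √(k/m) = √(3280/23.6) = 11.79 rad/s.
Critical damping c_c = 2√(k·m) = 2√(3280 × 23.6) = 556.4 N·s/m, so ζ = c/c_c = 195/556.4 = 0.3504.
ω_d = ω_n√(1 − ζ²) = 11.79 × √(1 − 0.123) = 11.04 rad/s.
T_d = 2π/ω_d = 0.5691 s.

0.569 s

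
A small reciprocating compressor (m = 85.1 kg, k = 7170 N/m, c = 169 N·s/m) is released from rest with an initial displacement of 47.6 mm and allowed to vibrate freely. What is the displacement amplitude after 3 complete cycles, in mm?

ζ = c/(2√(km)) = 169/(2√(7170 × 85.1)) = 169/1562 = 0.1082.
Logarithmic decrement δ = 2πζ/√(1 − ζ²) = 2π × 0.1082/√(1 − 0.0117) = 0.6837.
After n cycles, x_n/x₀ = e^(−nδ), so x_3 = 47.6 × e^(−3 × 0.6837) = 47.6 × 0.1286 = 6.121 mm.

6.12 mm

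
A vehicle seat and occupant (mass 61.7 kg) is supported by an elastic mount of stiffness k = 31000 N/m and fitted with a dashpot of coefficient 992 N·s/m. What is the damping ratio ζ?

0.359

ω_n = √(k/m) = √(31000/61.7) = 22.41 rad/s.
Critical damping c_c = 2√(k·m) = 2√(31000 × 61.7) = 2766 N·s/m, so ζ = c/c_c = 992/2766 = 0.3586.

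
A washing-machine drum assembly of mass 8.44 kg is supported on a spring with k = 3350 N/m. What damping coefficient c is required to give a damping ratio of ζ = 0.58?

195 N·s/m

c_c = 2√(k·m) = 2√(3350 × 8.44) = 336.3 N·s/m.
c = ζ·c_c = 0.58 × 336.3 = 195.1 N·s/m.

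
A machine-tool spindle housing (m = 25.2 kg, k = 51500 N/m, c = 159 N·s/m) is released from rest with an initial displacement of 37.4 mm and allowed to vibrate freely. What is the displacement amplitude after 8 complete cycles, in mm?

ζ = c/(2√(km)) = 159/(2√(51500 × 25.2)) = 159/2278 = 0.06979.
Logarithmic decrement δ = 2πζ/√(1 − ζ²) = 2π × 0.06979/√(1 − 0.00487) = 0.4395.
After n cycles, x_n/x₀ = e^(−nδ), so x_8 = 37.4 × e^(−8 × 0.4395) = 37.4 × 0.02971 = 1.111 mm.

1.11 mm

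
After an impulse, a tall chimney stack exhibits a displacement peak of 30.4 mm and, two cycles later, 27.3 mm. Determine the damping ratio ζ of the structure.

0.00856

Logarithmic decrement δ = (1/n)·ln(x₀/x_n) = (1/2)·ln(30.4/27.3) = (1/2)·ln(1.114) = 0.05378.
ζ = δ/√(4π² + δ²) = 0.05378/√(39.48 + 0.00289) = 0.05378/6.283 = 0.008559.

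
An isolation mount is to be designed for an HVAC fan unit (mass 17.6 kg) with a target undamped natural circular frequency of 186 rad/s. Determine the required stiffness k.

609000 N/m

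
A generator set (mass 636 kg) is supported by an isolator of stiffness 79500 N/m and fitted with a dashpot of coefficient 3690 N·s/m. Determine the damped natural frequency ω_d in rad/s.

10.8 rad/s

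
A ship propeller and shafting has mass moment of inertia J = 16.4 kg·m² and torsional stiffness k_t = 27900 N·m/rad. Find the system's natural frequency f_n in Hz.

ω_n = √(k_t/J) = √(27900/16.4) = √1701 = 41.25 rad/s.
f_n = ω_n/(2π) = 41.25/6.283 = 6.564 Hz.

6.56 Hz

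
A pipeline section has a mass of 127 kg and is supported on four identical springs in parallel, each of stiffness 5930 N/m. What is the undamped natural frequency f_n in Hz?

2.18 Hz

Parallel springs add: k_eq = 4 × 5930 = 23720 N/m.
ω_n = √(k_eq/m) = √(23720/127) = √186.8 = 13.67 rad/s.
f_n = ω_n/(2π) = 13.67/6.283 = 2.175 Hz.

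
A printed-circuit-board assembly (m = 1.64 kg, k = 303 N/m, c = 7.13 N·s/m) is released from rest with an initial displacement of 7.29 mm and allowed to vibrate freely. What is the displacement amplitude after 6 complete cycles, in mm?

ζ = c/(2√(km)) = 7.13/(2√(303 × 1.64)) = 7.13/44.58 = 0.1599.
Logarithmic decrement δ = 2πζ/√(1 − ζ²) = 2π × 0.1599/√(1 − 0.0256) = 1.018.
After n cycles, x_n/x₀ = e^(−nδ), so x_6 = 7.29 × e^(−6 × 1.018) = 7.29 × 0.002226 = 0.01623 mm.

0.0162 mm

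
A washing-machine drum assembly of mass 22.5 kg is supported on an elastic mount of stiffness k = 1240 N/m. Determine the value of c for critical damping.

c_c = 2√(k·m) = 2√(1240 × 22.5) = 2 × 167.0 = 334.1 N·s/m.

334 N·s/m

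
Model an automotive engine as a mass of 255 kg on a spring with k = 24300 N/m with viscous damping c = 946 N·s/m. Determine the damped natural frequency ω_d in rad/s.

9.58 rad/s

ω_n = √(k/m) = √(24300/255) = 9.762 rad/s.
Critical damping c_c = 2√(k·m) = 2√(24300 × 255) = 4979 N·s/m, so ζ = c/c_c = 946/4979 = 0.1900.
ω_d = ω_n√(1 − ζ²) = 9.762 × √(1 − 0.0361) = 9.584 rad/s.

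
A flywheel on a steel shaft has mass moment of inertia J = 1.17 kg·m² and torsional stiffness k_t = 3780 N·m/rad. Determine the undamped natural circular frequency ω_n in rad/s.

ω_n = √(k_t/J) = √(3780/1.17) = √3231 = 56.84 rad/s.

56.8 rad/s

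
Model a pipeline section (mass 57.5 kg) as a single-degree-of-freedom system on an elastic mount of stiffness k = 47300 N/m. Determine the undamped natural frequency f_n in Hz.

4.56 Hz

ω_n = √(k/m) = √(47300/57.5) = √822.6 = 28.68 rad/s.
f_n = ω_n/(2π) = 28.68/6.283 = 4.565 Hz.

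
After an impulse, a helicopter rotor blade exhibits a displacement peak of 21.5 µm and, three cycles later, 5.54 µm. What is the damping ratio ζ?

0.0718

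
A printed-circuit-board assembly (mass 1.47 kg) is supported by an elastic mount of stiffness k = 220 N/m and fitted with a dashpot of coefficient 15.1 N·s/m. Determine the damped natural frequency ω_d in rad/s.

11.1 rad/s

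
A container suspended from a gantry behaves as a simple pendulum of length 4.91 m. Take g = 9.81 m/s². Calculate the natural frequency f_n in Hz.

For a simple pendulum ω_n = √(g/L) = √(9.81/4.91) = √1.998 = 1.413 rad/s.
f_n = ω_n/(2π) = 1.413/6.283 = 0.2250 Hz.

0.225 Hz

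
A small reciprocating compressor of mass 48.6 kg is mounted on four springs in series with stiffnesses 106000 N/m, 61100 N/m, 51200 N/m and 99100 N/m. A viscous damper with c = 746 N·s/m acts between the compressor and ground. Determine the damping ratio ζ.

0.398

Series springs: 1/k_eq = 1/106000 + 1/61100 + 1/51200 + 1/99100 = 5.542×10^-5, so k_eq = 18040 N/m.
ω_n = √(k_eq/m) = √(18040/48.6) = 19.27 rad/s.
Critical damping c_c = 2√(k_eq·m) = 2√(18040 × 48.6) = 1873 N·s/m, so ζ = c/c_c = 746/1873 = 0.3983.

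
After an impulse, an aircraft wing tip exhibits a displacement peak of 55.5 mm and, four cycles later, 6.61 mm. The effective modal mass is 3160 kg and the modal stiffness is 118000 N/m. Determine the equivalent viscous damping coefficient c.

Logarithmic decrement δ = (1/n)·ln(x₀/x_n) = (1/4)·ln(55.5/6.61) = (1/4)·ln(8.396) = 0.5319.
ζ = δ/√(4π² + δ²) = 0.5319/√(39.48 + 0.283) = 0.5319/6.306 = 0.08436.
c = ζ · 2√(km) = 0.08436 × 2√(118000 × 3160) = 0.08436 × 38620 = 3258 N·s/m.

3260 N·s/m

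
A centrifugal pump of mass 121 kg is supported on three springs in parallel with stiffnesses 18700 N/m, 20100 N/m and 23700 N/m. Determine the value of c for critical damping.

5500 N·s/m

Parallel springs add: k_eq = 18700 + 20100 + 23700 = 62500 N/m.
c_c = 2√(k_eq·m) = 2√(62500 × 121) = 2 × 2750 = 5500 N·s/m.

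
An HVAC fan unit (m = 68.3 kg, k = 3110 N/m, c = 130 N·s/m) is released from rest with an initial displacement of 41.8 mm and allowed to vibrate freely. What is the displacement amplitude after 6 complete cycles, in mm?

0.194 mm

ζ = c/(2√(km)) = 130/(2√(3110 × 68.3)) = 130/921.8 = 0.1410.
Logarithmic decrement δ = 2πζ/√(1 − ζ²) = 2π × 0.1410/√(1 − 0.0199) = 0.8951.
After n cycles, x_n/x₀ = e^(−nδ), so x_6 = 41.8 × e^(−6 × 0.8951) = 41.8 × 0.004652 = 0.1944 mm.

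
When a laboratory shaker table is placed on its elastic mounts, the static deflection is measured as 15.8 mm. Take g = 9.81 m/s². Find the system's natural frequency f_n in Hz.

3.97 Hz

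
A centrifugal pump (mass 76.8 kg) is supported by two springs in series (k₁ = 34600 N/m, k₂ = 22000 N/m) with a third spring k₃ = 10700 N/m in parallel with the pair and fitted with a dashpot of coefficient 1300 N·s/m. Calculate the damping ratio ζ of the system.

Series pair: k_s = k₁k₂/(k₁+k₂) = (34600)(22000)/(34600 + 22000) = 13450 N/m. In parallel with k₃: k_eq = 13450 + 10700 = 24150 N/m.
ω_n = √(k_eq/m) = √(24150/76.8) = 17.73 rad/s.
Critical damping c_c = 2√(k_eq·m) = 2√(24150 × 76.8) = 2724 N·s/m, so ζ = c/c_c = 1300/2724 = 0.4773.

0.477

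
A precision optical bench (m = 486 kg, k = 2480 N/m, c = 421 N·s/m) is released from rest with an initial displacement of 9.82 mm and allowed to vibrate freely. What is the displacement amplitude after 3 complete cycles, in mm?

ζ = c/(2√(km)) = 421/(2√(2480 × 486)) = 421/2196 = 0.1917.
Logarithmic decrement δ = 2πζ/√(1 − ζ²) = 2π × 0.1917/√(1 − 0.0368) = 1.228.
After n cycles, x_n/x₀ = e^(−nδ), so x_3 = 9.82 × e^(−3 × 1.228) = 9.82 × 0.02516 = 0.2471 mm.

0.247 mm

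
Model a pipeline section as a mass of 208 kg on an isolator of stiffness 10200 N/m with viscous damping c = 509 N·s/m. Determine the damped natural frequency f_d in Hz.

ω_n = √(k/m) = √(10200/208) = 7.003 rad/s.
Critical damping c_c = 2√(k·m) = 2√(10200 × 208) = 2913 N·s/m, so ζ = c/c_c = 509/2913 = 0.1747.
ω_d = ω_n√(1 − ζ²) = 7.003 × √(1 − 0.0305) = 6.895 rad/s.
f_d = ω_d/(2π) = 1.097 Hz.

1.10 Hz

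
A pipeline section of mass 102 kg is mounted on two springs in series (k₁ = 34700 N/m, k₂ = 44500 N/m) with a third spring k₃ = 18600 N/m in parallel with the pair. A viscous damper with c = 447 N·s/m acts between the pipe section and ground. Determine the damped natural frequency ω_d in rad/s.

19.2 rad/s

Series pair: k_s = k₁k₂/(k₁+k₂) = (34700)(44500)/(34700 + 44500) = 19500 N/m. In parallel with k₃: k_eq = 19500 + 18600 = 38100 N/m.
ω_n = √(k_eq/m) = √(38100/102) = 19.33 rad/s.
Critical damping c_c = 2√(k_eq·m) = 2√(38100 × 102) = 3943 N·s/m, so ζ = c/c_c = 447/3943 = 0.1134.
ω_d = ω_n√(1 − ζ²) = 19.33 × √(1 − 0.0129) = 19.20 rad/s.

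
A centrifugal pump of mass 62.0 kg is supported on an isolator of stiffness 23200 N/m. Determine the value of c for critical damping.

2400 N·s/m

c_c = 2√(k·m) = 2√(23200 × 62.0) = 2 × 1199 = 2399 N·s/m.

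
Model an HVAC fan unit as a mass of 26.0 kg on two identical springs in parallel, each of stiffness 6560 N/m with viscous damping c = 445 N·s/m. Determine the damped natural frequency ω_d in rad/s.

Parallel springs add: k_eq = 2 × 6560 = 13120 N/m.
ω_n = √(k_eq/m) = √(13120/26.0) = 22.46 rad/s.
Critical damping c_c = 2√(k_eq·m) = 2√(13120 × 26.0) = 1168 N·s/m, so ζ = c/c_c = 445/1168 = 0.3810.
ω_d = ω_n√(1 − ζ²) = 22.46 × √(1 − 0.145) = 20.77 rad/s.

20.8 rad/s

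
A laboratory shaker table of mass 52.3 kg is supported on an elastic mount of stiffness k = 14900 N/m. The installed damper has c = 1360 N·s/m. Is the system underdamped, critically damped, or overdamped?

underdamped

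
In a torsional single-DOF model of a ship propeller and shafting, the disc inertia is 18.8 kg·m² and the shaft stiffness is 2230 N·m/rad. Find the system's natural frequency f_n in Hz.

1.73 Hz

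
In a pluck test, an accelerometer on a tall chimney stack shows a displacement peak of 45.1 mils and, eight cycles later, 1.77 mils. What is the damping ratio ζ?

0.0643

Logarithmic decrement δ = (1/n)·ln(x₀/x_n) = (1/8)·ln(45.1/1.77) = (1/8)·ln(25.48) = 0.4047.
ζ = δ/√(4π² + δ²) = 0.4047/√(39.48 + 0.164) = 0.4047/6.296 = 0.06428.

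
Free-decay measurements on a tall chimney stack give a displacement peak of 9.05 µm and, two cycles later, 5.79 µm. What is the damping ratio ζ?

Logarithmic decrement δ = (1/n)·ln(x₀/x_n) = (1/2)·ln(9.05/5.79) = (1/2)·ln(1.563) = 0.2233.
ζ = δ/√(4π² + δ²) = 0.2233/√(39.48 + 0.0499) = 0.2233/6.287 = 0.03552.

0.0355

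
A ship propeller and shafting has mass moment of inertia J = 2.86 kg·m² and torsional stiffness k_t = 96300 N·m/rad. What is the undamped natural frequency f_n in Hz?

29.2 Hz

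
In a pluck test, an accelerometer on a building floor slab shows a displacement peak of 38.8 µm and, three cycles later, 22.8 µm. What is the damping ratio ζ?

Logarithmic decrement δ = (1/n)·ln(x₀/x_n) = (1/3)·ln(38.8/22.8) = (1/3)·ln(1.702) = 0.1772.
ζ = δ/√(4π² + δ²) = 0.1772/√(39.48 + 0.0314) = 0.1772/6.286 = 0.02819.

0.0282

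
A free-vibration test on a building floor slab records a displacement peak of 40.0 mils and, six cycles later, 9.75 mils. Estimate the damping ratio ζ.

0.0374

Logarithmic decrement δ = (1/n)·ln(x₀/x_n) = (1/6)·ln(40.0/9.75) = (1/6)·ln(4.103) = 0.2353.
ζ = δ/√(4π² + δ²) = 0.2353/√(39.48 + 0.0554) = 0.2353/6.288 = 0.03742.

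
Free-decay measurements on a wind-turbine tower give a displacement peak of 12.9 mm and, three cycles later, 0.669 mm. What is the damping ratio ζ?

Logarithmic decrement δ = (1/n)·ln(x₀/x_n) = (1/3)·ln(12.9/0.669) = (1/3)·ln(19.28) = 0.9864.
ζ = δ/√(4π² + δ²) = 0.9864/√(39.48 + 0.973) = 0.9864/6.360 = 0.1551.

0.155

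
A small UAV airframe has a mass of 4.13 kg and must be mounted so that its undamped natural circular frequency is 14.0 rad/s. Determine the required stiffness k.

k = m·ω_n² = 4.13 × 14.00² = 4.13 × 196.0 = 809.5 N/m.

809 N/m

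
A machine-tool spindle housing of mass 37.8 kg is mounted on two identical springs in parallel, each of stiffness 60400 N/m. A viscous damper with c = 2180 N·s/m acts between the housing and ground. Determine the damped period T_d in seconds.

0.129 s

Parallel springs add: k_eq = 2 × 60400 = 120800 N/m.
ω_n = √(k_eq/m) = √(120800/37.8) = 56.53 rad/s.
Critical damping c_c = 2√(k_eq·m) = 2√(120800 × 37.8) = 4274 N·s/m, so ζ = c/c_c = 2180/4274 = 0.5101.
ω_d = ω_n√(1 − ζ²) = 56.53 × √(1 − 0.260) = 48.62 rad/s.
T_d = 2π/ω_d = 0.1292 s.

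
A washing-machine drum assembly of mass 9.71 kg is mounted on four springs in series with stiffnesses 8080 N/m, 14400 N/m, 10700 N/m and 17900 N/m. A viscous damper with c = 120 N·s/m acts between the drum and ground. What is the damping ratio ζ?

0.356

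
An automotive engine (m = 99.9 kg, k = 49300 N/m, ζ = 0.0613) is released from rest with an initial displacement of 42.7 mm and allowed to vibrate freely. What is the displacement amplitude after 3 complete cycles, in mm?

Logarithmic decrement δ = 2πζ/√(1 − ζ²) = 2π × 0.06130/√(1 − 0.00376) = 0.3859.
After n cycles, x_n/x₀ = e^(−nδ), so x_3 = 42.7 × e^(−3 × 0.3859) = 42.7 × 0.3142 = 13.42 mm.

13.4 mm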